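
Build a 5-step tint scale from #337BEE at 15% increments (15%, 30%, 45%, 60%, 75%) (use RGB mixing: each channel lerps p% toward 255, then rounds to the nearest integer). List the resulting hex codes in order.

#337BEE is rgb(51, 123, 238).
15%: (51 + 30.6 = 81.6→82, 123 + 19.8 = 142.8→143, 238 + 2.55 = 240.55→241) → #528FF1
30%: (51 + 61.2 = 112.2→112, 123 + 39.6 = 162.6→163, 238 + 5.1 = 243.1→243) → #70A3F3
45%: (51 + 91.8 = 142.8→143, 123 + 59.4 = 182.4→182, 238 + 7.65 = 245.65→246) → #8FB6F6
60%: (51 + 122.4 = 173.4→173, 123 + 79.2 = 202.2→202, 238 + 10.2 = 248.2→248) → #ADCAF8
75%: (51 + 153 = 204→204, 123 + 99 = 222→222, 238 + 12.75 = 250.75→251) → #CCDEFB

#528FF1, #70A3F3, #8FB6F6, #ADCAF8, #CCDEFB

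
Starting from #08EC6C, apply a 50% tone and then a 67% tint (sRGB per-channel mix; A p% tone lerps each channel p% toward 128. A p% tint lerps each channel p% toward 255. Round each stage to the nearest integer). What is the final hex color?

#C1E7D2

#08EC6C is rgb(8, 236, 108).
Per channel, c → c + 0.5(128 − c):
  R: 8 + 60 = 68 → 68
  G: 236 + 0.5×(128−236) = 236 − 54 = 182 → 182
  B: 108 + 0.5×(128−108) = 108 + 10 = 118 → 118
After the tone: rgb(68, 182, 118) = #44B676.
Lerp each channel 67% toward 255:
  R: 68 + 125.29 = 193.29 → 193
  G: 182 + 48.91 = 230.91 → 231
  B: 118 + 0.67×(255−118) = 118 + 91.79 = 209.79 → 210
rgb(193, 231, 210) = #C1E7D2.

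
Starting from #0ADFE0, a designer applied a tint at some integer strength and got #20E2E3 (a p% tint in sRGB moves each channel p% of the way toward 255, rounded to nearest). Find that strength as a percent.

#0ADFE0 is rgb(10, 223, 224); #20E2E3 is rgb(32, 226, 227).
On the R channel (widest range): 32 ≈ 10 + (p/100)(255 − 10), so p ≈ 100×(32 − 10)/(255 − 10) = 2200/245 = 8.98.
p = 9 reproduces all three channels after rounding.

9%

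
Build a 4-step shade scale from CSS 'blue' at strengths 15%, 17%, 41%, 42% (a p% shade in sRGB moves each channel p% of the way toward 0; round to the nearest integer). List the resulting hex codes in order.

CSS blue is rgb(0, 0, 255).
15%: (0→0, 0→0, 255 − 38.25 = 216.75→217) → #0000D9
17%: (0→0, 0→0, 255 − 43.35 = 211.65→212) → #0000D4
41%: (0→0, 0→0, 255 − 104.55 = 150.45→150) → #000096
42%: (0→0, 0→0, 255 − 107.1 = 147.9→148) → #000094

#0000D9, #0000D4, #000096, #000094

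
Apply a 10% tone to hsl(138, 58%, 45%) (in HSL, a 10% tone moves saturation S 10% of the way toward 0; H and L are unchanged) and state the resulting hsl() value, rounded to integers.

S moves 10% from 58 toward 0: 58 − 5.8 = 52.2 → 52.
H and L are unchanged.

hsl(138, 52%, 45%)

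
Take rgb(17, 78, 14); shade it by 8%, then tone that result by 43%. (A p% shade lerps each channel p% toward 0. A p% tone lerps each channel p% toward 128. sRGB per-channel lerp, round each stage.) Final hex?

#40603e

Per channel, c → c + 0.08(0 − c):
  R: 17 − 1.36 = 15.64 → 16
  G: 78 − 6.24 = 71.76 → 72
  B: 14 − 1.12 = 12.88 → 13
After the shade: rgb(16, 72, 13) = #10480d.
Per channel, c → c + 0.43(128 − c):
  R: 16 + 48.16 = 64.16 → 64
  G: 72 + 24.08 = 96.08 → 96
  B: 13 + 49.45 = 62.45 → 62
rgb(64, 96, 62) = #40603e.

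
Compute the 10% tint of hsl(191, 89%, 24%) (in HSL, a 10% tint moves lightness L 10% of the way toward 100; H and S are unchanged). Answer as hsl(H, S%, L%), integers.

hsl(191, 89%, 32%)

L moves 10% from 24 toward 100: 24 + 7.6 = 31.6 → 32.
H and S are unchanged.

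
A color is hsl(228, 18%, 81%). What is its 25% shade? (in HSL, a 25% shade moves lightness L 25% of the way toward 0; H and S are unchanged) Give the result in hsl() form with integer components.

L moves 25% from 81 toward 0: 81 − 20.25 = 60.75 → 61.
H and S are unchanged.

hsl(228, 18%, 61%)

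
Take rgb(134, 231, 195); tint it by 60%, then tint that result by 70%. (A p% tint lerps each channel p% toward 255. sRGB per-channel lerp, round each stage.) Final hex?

#F1FCF8

Lerp each channel 60% toward 255:
  R: 134 + 72.6 = 206.6 → 207
  G: 231 + 14.4 = 245.4 → 245
  B: 195 + 36 = 231 → 231
After the tint: rgb(207, 245, 231) = #CFF5E7.
Lerp each channel 70% toward 255:
  R: 207 + 0.7×(255−207) = 207 + 33.6 = 240.6 → 241
  G: 245 + 0.7×(255−245) = 245 + 7 = 252 → 252
  B: 231 + 0.7×(255−231) = 231 + 16.8 = 247.8 → 248
rgb(241, 252, 248) = #F1FCF8.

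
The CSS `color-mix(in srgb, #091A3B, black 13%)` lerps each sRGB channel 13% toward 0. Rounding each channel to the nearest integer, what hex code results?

#081733

#091A3B is rgb(9, 26, 59).
Per channel, c → c + 0.13(0 − c):
  R: 9 + 0.13×(0−9) = 9 − 1.17 = 7.83 → 8
  G: 26 + 0.13×(0−26) = 26 − 3.38 = 22.62 → 23
  B: 59 + 0.13×(0−59) = 59 − 7.67 = 51.33 → 51
rgb(8, 23, 51) = #081733.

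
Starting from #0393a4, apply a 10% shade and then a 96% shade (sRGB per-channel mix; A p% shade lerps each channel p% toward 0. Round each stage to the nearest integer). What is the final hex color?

#000506

#0393a4 is rgb(3, 147, 164).
Lerp each channel 10% toward 0:
  R: 3 + 0.1×(0−3) = 3 − 0.3 = 2.7 → 3
  G: 147 − 14.7 = 132.3 → 132
  B: 164 + 0.1×(0−164) = 164 − 16.4 = 147.6 → 148
After the shade: rgb(3, 132, 148) = #038494.
A 96% shade moves each channel 96% toward 0:
  R: 3 + 0.96×(0−3) = 3 − 2.88 = 0.12 → 0
  G: 132 + 0.96×(0−132) = 132 − 126.72 = 5.28 → 5
  B: 148 + 0.96×(0−148) = 148 − 142.08 = 5.92 → 6
rgb(0, 5, 6) = #000506.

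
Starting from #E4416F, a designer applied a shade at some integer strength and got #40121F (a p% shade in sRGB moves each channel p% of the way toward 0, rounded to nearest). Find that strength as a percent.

#E4416F is rgb(228, 65, 111); #40121F is rgb(64, 18, 31).
On the R channel (widest range): 64 ≈ 228 + (p/100)(0 − 228), so p ≈ 100×(64 − 228)/(0 − 228) = -16400/-228 = 71.93.
p = 72 reproduces all three channels after rounding.

72%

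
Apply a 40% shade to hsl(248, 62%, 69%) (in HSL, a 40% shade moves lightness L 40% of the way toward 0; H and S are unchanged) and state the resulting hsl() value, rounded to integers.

L moves 40% from 69 toward 0: 69 − 27.6 = 41.4 → 41.
H and S are unchanged.

hsl(248, 62%, 41%)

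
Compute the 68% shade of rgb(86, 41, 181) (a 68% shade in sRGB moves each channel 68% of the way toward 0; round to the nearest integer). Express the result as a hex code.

#1c0d3a

A 68% shade moves each channel 68% toward 0:
  R: 86 − 58.48 = 27.52 → 28
  G: 41 + 0.68×(0−41) = 41 − 27.88 = 13.12 → 13
  B: 181 − 123.08 = 57.92 → 58
rgb(28, 13, 58) = #1c0d3a.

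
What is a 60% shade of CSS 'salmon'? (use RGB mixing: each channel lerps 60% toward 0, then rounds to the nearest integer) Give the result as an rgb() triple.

CSS salmon is rgb(250, 128, 114).
Per channel, c → c + 0.6(0 − c):
  R: 250 − 150 = 100 → 100
  G: 128 + 0.6×(0−128) = 128 − 76.8 = 51.2 → 51
  B: 114 + 0.6×(0−114) = 114 − 68.4 = 45.6 → 46

rgb(100, 51, 46)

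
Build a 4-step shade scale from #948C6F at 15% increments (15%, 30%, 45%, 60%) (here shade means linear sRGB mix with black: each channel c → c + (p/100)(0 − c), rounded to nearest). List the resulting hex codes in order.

#7E775E, #68624E, #514D3D, #3B382C

#948C6F is rgb(148, 140, 111).
15%: (148 − 22.2 = 125.8→126, 140 − 21 = 119→119, 111 − 16.65 = 94.35→94) → #7E775E
30%: (148 − 44.4 = 103.6→104, 140 − 42 = 98→98, 111 − 33.3 = 77.7→78) → #68624E
45%: (148 − 66.6 = 81.4→81, 140 − 63 = 77→77, 111 − 49.95 = 61.05→61) → #514D3D
60%: (148 − 88.8 = 59.2→59, 140 − 84 = 56→56, 111 − 66.6 = 44.4→44) → #3B382C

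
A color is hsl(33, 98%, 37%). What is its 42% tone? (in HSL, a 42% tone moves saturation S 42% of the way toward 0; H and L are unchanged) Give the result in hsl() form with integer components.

S moves 42% from 98 toward 0: 98 − 41.16 = 56.84 → 57.
H and L are unchanged.

hsl(33, 57%, 37%)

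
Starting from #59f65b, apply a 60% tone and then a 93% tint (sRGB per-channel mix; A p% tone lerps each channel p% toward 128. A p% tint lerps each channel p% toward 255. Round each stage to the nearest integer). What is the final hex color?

#f5f9f5

#59f65b is rgb(89, 246, 91).
Per channel, c → c + 0.6(128 − c):
  R: 89 + 0.6×(128−89) = 89 + 23.4 = 112.4 → 112
  G: 246 − 70.8 = 175.2 → 175
  B: 91 + 0.6×(128−91) = 91 + 22.2 = 113.2 → 113
After the tone: rgb(112, 175, 113) = #70af71.
Per channel, c → c + 0.93(255 − c):
  R: 112 + 0.93×(255−112) = 112 + 132.99 = 244.99 → 245
  G: 175 + 0.93×(255−175) = 175 + 74.4 = 249.4 → 249
  B: 113 + 132.06 = 245.06 → 245
rgb(245, 249, 245) = #f5f9f5.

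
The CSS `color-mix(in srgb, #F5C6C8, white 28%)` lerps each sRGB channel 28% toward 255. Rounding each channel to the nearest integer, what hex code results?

#F8D6D7

#F5C6C8 is rgb(245, 198, 200).
A 28% tint moves each channel 28% toward 255:
  R: 245 + 2.8 = 247.8 → 248
  G: 198 + 15.96 = 213.96 → 214
  B: 200 + 0.28×(255−200) = 200 + 15.4 = 215.4 → 215
rgb(248, 214, 215) = #F8D6D7.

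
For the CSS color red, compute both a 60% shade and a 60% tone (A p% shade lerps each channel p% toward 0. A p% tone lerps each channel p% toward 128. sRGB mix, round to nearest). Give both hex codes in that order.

CSS red is rgb(255, 0, 0).
60% shade:
  R: 255 + 0.6×(0−255) = 255 − 153 = 102 → 102
  G: 0 + 0.6×(0−0) = 0 + 0 = 0 → 0
  B: 0 + 0.6×(0−0) = 0 + 0 = 0 → 0
  → #660000
60% tone:
  R: 255 − 76.2 = 178.8 → 179
  G: 0 + 0.6×(128−0) = 0 + 76.8 = 76.8 → 77
  B: 0 + 0.6×(128−0) = 0 + 76.8 = 76.8 → 77
  → #B34D4D

#660000, #B34D4D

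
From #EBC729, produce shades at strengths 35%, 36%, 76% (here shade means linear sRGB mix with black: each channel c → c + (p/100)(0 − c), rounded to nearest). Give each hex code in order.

#EBC729 is rgb(235, 199, 41).
35%: (235 − 82.25 = 152.75→153, 199 − 69.65 = 129.35→129, 41 − 14.35 = 26.65→27) → #99811B
36%: (235 − 84.6 = 150.4→150, 199 − 71.64 = 127.36→127, 41 − 14.76 = 26.24→26) → #967F1A
76%: (235 − 178.6 = 56.4→56, 199 − 151.24 = 47.76→48, 41 − 31.16 = 9.84→10) → #38300A

#99811B, #967F1A, #38300A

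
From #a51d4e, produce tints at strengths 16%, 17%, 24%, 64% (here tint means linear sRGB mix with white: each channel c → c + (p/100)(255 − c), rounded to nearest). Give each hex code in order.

#a51d4e is rgb(165, 29, 78).
16%: (165 + 14.4 = 179.4→179, 29 + 36.16 = 65.16→65, 78 + 28.32 = 106.32→106) → #b3416a
17%: (165 + 15.3 = 180.3→180, 29 + 38.42 = 67.42→67, 78 + 30.09 = 108.09→108) → #b4436c
24%: (165 + 21.6 = 186.6→187, 29 + 54.24 = 83.24→83, 78 + 42.48 = 120.48→120) → #bb5378
64%: (165 + 57.6 = 222.6→223, 29 + 144.64 = 173.64→174, 78 + 113.28 = 191.28→191) → #dfaebf

#b3416a, #b4436c, #bb5378, #dfaebf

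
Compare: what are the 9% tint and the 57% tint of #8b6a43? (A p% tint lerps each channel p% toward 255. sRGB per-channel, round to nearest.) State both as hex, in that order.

#8b6a43 is rgb(139, 106, 67).
9% tint:
  R: 139 + 0.09×(255−139) = 139 + 10.44 = 149.44 → 149
  G: 106 + 0.09×(255−106) = 106 + 13.41 = 119.41 → 119
  B: 67 + 0.09×(255−67) = 67 + 16.92 = 83.92 → 84
  → #957754
57% tint:
  R: 139 + 0.57×(255−139) = 139 + 66.12 = 205.12 → 205
  G: 106 + 0.57×(255−106) = 106 + 84.93 = 190.93 → 191
  B: 67 + 0.57×(255−67) = 67 + 107.16 = 174.16 → 174
  → #cdbfae

#957754, #cdbfae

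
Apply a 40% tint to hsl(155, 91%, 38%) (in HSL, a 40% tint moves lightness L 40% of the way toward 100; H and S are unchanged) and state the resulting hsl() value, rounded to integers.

hsl(155, 91%, 63%)

L moves 40% from 38 toward 100: 38 + 24.8 = 62.8 → 63.
H and S are unchanged.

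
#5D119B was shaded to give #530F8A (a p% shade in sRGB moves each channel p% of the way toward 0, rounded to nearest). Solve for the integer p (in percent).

11%

#5D119B is rgb(93, 17, 155); #530F8A is rgb(83, 15, 138).
On the B channel (widest range): 138 ≈ 155 + (p/100)(0 − 155), so p ≈ 100×(138 − 155)/(0 − 155) = -1700/-155 = 10.97.
p = 11 reproduces all three channels after rounding.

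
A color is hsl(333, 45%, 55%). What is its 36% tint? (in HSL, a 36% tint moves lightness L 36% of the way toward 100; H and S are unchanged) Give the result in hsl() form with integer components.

hsl(333, 45%, 71%)

L moves 36% from 55 toward 100: 55 + 16.2 = 71.2 → 71.
H and S are unchanged.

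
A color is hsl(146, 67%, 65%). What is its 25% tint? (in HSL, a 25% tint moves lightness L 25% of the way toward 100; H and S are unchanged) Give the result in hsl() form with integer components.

L moves 25% from 65 toward 100: 65 + 8.75 = 73.75 → 74.
H and S are unchanged.

hsl(146, 67%, 74%)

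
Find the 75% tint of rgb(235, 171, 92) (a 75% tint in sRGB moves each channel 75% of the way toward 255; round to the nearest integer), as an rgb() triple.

rgb(250, 234, 214)

Lerp each channel 75% toward 255:
  R: 235 + 0.75×(255−235) = 235 + 15 = 250 → 250
  G: 171 + 0.75×(255−171) = 171 + 63 = 234 → 234
  B: 92 + 0.75×(255−92) = 92 + 122.25 = 214.25 → 214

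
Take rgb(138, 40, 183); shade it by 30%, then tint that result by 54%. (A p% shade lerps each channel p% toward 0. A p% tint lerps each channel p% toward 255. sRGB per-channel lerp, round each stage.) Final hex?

Per channel, c → c + 0.3(0 − c):
  R: 138 + 0.3×(0−138) = 138 − 41.4 = 96.6 → 97
  G: 40 − 12 = 28 → 28
  B: 183 − 54.9 = 128.1 → 128
After the shade: rgb(97, 28, 128) = #611C80.
Per channel, c → c + 0.54(255 − c):
  R: 97 + 0.54×(255−97) = 97 + 85.32 = 182.32 → 182
  G: 28 + 0.54×(255−28) = 28 + 122.58 = 150.58 → 151
  B: 128 + 0.54×(255−128) = 128 + 68.58 = 196.58 → 197
rgb(182, 151, 197) = #B697C5.

#B697C5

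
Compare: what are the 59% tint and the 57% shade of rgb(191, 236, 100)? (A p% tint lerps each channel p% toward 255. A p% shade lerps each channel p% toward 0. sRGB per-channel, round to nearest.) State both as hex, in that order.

59% tint:
  R: 191 + 37.76 = 228.76 → 229
  G: 236 + 11.21 = 247.21 → 247
  B: 100 + 0.59×(255−100) = 100 + 91.45 = 191.45 → 191
  → #E5F7BF
57% shade:
  R: 191 − 108.87 = 82.13 → 82
  G: 236 − 134.52 = 101.48 → 101
  B: 100 − 57 = 43 → 43
  → #52652B

#E5F7BF, #52652B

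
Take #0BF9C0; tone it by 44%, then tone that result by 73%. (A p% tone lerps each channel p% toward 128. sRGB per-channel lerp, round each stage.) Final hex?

#0BF9C0 is rgb(11, 249, 192).
A 44% tone moves each channel 44% toward 128:
  R: 11 + 51.48 = 62.48 → 62
  G: 249 + 0.44×(128−249) = 249 − 53.24 = 195.76 → 196
  B: 192 + 0.44×(128−192) = 192 − 28.16 = 163.84 → 164
After the tone: rgb(62, 196, 164) = #3EC4A4.
A 73% tone moves each channel 73% toward 128:
  R: 62 + 0.73×(128−62) = 62 + 48.18 = 110.18 → 110
  G: 196 + 0.73×(128−196) = 196 − 49.64 = 146.36 → 146
  B: 164 − 26.28 = 137.72 → 138
rgb(110, 146, 138) = #6E928A.

#6E928A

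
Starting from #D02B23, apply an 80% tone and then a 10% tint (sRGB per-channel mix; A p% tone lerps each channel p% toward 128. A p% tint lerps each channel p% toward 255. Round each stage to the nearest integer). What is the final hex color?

#D02B23 is rgb(208, 43, 35).
Per channel, c → c + 0.8(128 − c):
  R: 208 − 64 = 144 → 144
  G: 43 + 0.8×(128−43) = 43 + 68 = 111 → 111
  B: 35 + 0.8×(128−35) = 35 + 74.4 = 109.4 → 109
After the tone: rgb(144, 111, 109) = #906F6D.
A 10% tint moves each channel 10% toward 255:
  R: 144 + 0.1×(255−144) = 144 + 11.1 = 155.1 → 155
  G: 111 + 0.1×(255−111) = 111 + 14.4 = 125.4 → 125
  B: 109 + 0.1×(255−109) = 109 + 14.6 = 123.6 → 124
rgb(155, 125, 124) = #9B7D7C.

#9B7D7C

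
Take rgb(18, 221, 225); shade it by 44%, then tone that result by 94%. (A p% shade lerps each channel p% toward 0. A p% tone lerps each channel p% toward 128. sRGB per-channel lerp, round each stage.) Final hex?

A 44% shade moves each channel 44% toward 0:
  R: 18 − 7.92 = 10.08 → 10
  G: 221 + 0.44×(0−221) = 221 − 97.24 = 123.76 → 124
  B: 225 + 0.44×(0−225) = 225 − 99 = 126 → 126
After the shade: rgb(10, 124, 126) = #0A7C7E.
Lerp each channel 94% toward 128:
  R: 10 + 0.94×(128−10) = 10 + 110.92 = 120.92 → 121
  G: 124 + 3.76 = 127.76 → 128
  B: 126 + 0.94×(128−126) = 126 + 1.88 = 127.88 → 128
rgb(121, 128, 128) = #798080.

#798080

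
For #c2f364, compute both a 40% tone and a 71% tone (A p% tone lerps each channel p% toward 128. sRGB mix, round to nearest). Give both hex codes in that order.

#c2f364 is rgb(194, 243, 100).
40% tone:
  R: 194 + 0.4×(128−194) = 194 − 26.4 = 167.6 → 168
  G: 243 + 0.4×(128−243) = 243 − 46 = 197 → 197
  B: 100 + 0.4×(128−100) = 100 + 11.2 = 111.2 → 111
  → #a8c56f
71% tone:
  R: 194 + 0.71×(128−194) = 194 − 46.86 = 147.14 → 147
  G: 243 + 0.71×(128−243) = 243 − 81.65 = 161.35 → 161
  B: 100 + 0.71×(128−100) = 100 + 19.88 = 119.88 → 120
  → #93a178

#a8c56f, #93a178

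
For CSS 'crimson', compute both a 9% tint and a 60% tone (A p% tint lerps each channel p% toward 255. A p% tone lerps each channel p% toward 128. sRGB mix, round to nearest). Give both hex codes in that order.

CSS crimson is rgb(220, 20, 60).
9% tint:
  R: 220 + 3.15 = 223.15 → 223
  G: 20 + 0.09×(255−20) = 20 + 21.15 = 41.15 → 41
  B: 60 + 0.09×(255−60) = 60 + 17.55 = 77.55 → 78
  → #DF294E
60% tone:
  R: 220 + 0.6×(128−220) = 220 − 55.2 = 164.8 → 165
  G: 20 + 64.8 = 84.8 → 85
  B: 60 + 0.6×(128−60) = 60 + 40.8 = 100.8 → 101
  → #A55565

#DF294E, #A55565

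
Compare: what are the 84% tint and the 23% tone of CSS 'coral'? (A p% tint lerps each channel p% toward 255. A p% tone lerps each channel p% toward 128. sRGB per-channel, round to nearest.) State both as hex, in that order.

#FFEBE3, #E27F5B

CSS coral is rgb(255, 127, 80).
84% tint:
  R: 255 + 0.84×(255−255) = 255 + 0 = 255 → 255
  G: 127 + 0.84×(255−127) = 127 + 107.52 = 234.52 → 235
  B: 80 + 147 = 227 → 227
  → #FFEBE3
23% tone:
  R: 255 + 0.23×(128−255) = 255 − 29.21 = 225.79 → 226
  G: 127 + 0.23×(128−127) = 127 + 0.23 = 127.23 → 127
  B: 80 + 11.04 = 91.04 → 91
  → #E27F5B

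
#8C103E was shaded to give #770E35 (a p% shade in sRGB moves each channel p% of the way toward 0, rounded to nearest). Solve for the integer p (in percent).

15%

#8C103E is rgb(140, 16, 62); #770E35 is rgb(119, 14, 53).
On the R channel (widest range): 119 ≈ 140 + (p/100)(0 − 140), so p ≈ 100×(119 − 140)/(0 − 140) = -2100/-140 = 15.00.
p = 15 reproduces all three channels after rounding.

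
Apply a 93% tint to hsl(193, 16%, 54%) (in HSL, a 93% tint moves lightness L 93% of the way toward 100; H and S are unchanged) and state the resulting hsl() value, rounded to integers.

L moves 93% from 54 toward 100: 54 + 42.78 = 96.78 → 97.
H and S are unchanged.

hsl(193, 16%, 97%)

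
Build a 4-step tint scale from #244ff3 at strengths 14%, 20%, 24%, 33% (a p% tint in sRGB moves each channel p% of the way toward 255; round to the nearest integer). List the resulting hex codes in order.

#4368f5, #5072f5, #5979f6, #6c89f7

#244ff3 is rgb(36, 79, 243).
14%: (36 + 30.66 = 66.66→67, 79 + 24.64 = 103.64→104, 243 + 1.68 = 244.68→245) → #4368f5
20%: (36 + 43.8 = 79.8→80, 79 + 35.2 = 114.2→114, 243 + 2.4 = 245.4→245) → #5072f5
24%: (36 + 52.56 = 88.56→89, 79 + 42.24 = 121.24→121, 243 + 2.88 = 245.88→246) → #5979f6
33%: (36 + 72.27 = 108.27→108, 79 + 58.08 = 137.08→137, 243 + 3.96 = 246.96→247) → #6c89f7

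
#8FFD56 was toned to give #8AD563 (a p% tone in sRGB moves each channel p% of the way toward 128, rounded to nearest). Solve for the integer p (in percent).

32%

#8FFD56 is rgb(143, 253, 86); #8AD563 is rgb(138, 213, 99).
On the G channel (widest range): 213 ≈ 253 + (p/100)(128 − 253), so p ≈ 100×(213 − 253)/(128 − 253) = -4000/-125 = 32.00.
p = 32 reproduces all three channels after rounding.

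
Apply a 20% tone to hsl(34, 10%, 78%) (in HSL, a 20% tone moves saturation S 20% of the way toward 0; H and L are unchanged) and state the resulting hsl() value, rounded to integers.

S moves 20% from 10 toward 0: 10 − 2 = 8 → 8.
H and L are unchanged.

hsl(34, 8%, 78%)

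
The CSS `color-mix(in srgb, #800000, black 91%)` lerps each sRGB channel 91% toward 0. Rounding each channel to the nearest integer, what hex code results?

#800000 is rgb(128, 0, 0).
Lerp each channel 91% toward 0:
  R: 128 − 116.48 = 11.52 → 12
  G: 0 + 0.91×(0−0) = 0 + 0 = 0 → 0
  B: 0 + 0.91×(0−0) = 0 + 0 = 0 → 0
rgb(12, 0, 0) = #0C0000.

#0C0000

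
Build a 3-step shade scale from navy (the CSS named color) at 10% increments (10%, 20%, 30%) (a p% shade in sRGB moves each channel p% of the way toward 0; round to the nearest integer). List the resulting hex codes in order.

CSS navy is rgb(0, 0, 128).
10%: (0→0, 0→0, 128 − 12.8 = 115.2→115) → #000073
20%: (0→0, 0→0, 128 − 25.6 = 102.4→102) → #000066
30%: (0→0, 0→0, 128 − 38.4 = 89.6→90) → #00005A

#000073, #000066, #00005A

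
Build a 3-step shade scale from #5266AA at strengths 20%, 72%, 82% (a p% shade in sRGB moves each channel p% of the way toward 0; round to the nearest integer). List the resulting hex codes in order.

#5266AA is rgb(82, 102, 170).
20%: (82 − 16.4 = 65.6→66, 102 − 20.4 = 81.6→82, 170 − 34 = 136→136) → #425288
72%: (82 − 59.04 = 22.96→23, 102 − 73.44 = 28.56→29, 170 − 122.4 = 47.6→48) → #171D30
82%: (82 − 67.24 = 14.76→15, 102 − 83.64 = 18.36→18, 170 − 139.4 = 30.6→31) → #0F121F

#425288, #171D30, #0F121F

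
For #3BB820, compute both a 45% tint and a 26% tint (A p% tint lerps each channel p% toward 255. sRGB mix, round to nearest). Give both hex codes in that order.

#3BB820 is rgb(59, 184, 32).
45% tint:
  R: 59 + 88.2 = 147.2 → 147
  G: 184 + 0.45×(255−184) = 184 + 31.95 = 215.95 → 216
  B: 32 + 100.35 = 132.35 → 132
  → #93D884
26% tint:
  R: 59 + 0.26×(255−59) = 59 + 50.96 = 109.96 → 110
  G: 184 + 18.46 = 202.46 → 202
  B: 32 + 0.26×(255−32) = 32 + 57.98 = 89.98 → 90
  → #6ECA5A

#93D884, #6ECA5A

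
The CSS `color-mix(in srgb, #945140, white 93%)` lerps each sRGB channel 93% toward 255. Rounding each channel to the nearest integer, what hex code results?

#945140 is rgb(148, 81, 64).
A 93% tint moves each channel 93% toward 255:
  R: 148 + 0.93×(255−148) = 148 + 99.51 = 247.51 → 248
  G: 81 + 0.93×(255−81) = 81 + 161.82 = 242.82 → 243
  B: 64 + 0.93×(255−64) = 64 + 177.63 = 241.63 → 242
rgb(248, 243, 242) = #F8F3F2.

#F8F3F2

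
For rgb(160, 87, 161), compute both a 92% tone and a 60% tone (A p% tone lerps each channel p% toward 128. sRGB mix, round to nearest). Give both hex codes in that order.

92% tone:
  R: 160 + 0.92×(128−160) = 160 − 29.44 = 130.56 → 131
  G: 87 + 0.92×(128−87) = 87 + 37.72 = 124.72 → 125
  B: 161 − 30.36 = 130.64 → 131
  → #837D83
60% tone:
  R: 160 − 19.2 = 140.8 → 141
  G: 87 + 0.6×(128−87) = 87 + 24.6 = 111.6 → 112
  B: 161 − 19.8 = 141.2 → 141
  → #8D708D

#837D83, #8D708D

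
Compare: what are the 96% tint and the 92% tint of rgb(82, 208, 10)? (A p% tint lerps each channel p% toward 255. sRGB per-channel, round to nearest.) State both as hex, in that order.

96% tint:
  R: 82 + 0.96×(255−82) = 82 + 166.08 = 248.08 → 248
  G: 208 + 45.12 = 253.12 → 253
  B: 10 + 235.2 = 245.2 → 245
  → #f8fdf5
92% tint:
  R: 82 + 0.92×(255−82) = 82 + 159.16 = 241.16 → 241
  G: 208 + 0.92×(255−208) = 208 + 43.24 = 251.24 → 251
  B: 10 + 225.4 = 235.4 → 235
  → #f1fbeb

#f8fdf5, #f1fbeb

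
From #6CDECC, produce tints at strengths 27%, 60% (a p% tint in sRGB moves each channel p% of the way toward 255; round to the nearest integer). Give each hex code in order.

#94E7DA, #C4F2EB

#6CDECC is rgb(108, 222, 204).
27%: (108 + 39.69 = 147.69→148, 222 + 8.91 = 230.91→231, 204 + 13.77 = 217.77→218) → #94E7DA
60%: (108 + 88.2 = 196.2→196, 222 + 19.8 = 241.8→242, 204 + 30.6 = 234.6→235) → #C4F2EB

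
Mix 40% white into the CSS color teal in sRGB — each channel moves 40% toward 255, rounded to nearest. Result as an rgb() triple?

rgb(102, 179, 179)

CSS teal is rgb(0, 128, 128).
A 40% tint moves each channel 40% toward 255:
  R: 0 + 102 = 102 → 102
  G: 128 + 0.4×(255−128) = 128 + 50.8 = 178.8 → 179
  B: 128 + 0.4×(255−128) = 128 + 50.8 = 178.8 → 179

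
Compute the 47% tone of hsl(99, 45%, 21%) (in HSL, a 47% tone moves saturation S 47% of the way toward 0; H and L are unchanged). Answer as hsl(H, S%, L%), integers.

S moves 47% from 45 toward 0: 45 − 21.15 = 23.85 → 24.
H and L are unchanged.

hsl(99, 24%, 21%)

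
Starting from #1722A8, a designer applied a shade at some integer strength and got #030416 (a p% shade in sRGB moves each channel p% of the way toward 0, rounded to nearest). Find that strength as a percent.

87%

#1722A8 is rgb(23, 34, 168); #030416 is rgb(3, 4, 22).
On the B channel (widest range): 22 ≈ 168 + (p/100)(0 − 168), so p ≈ 100×(22 − 168)/(0 − 168) = -14600/-168 = 86.90.
p = 87 reproduces all three channels after rounding.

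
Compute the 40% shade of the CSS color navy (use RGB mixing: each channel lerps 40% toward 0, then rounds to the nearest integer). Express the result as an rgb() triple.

rgb(0, 0, 77)

CSS navy is rgb(0, 0, 128).
Lerp each channel 40% toward 0:
  R: 0 + 0.4×(0−0) = 0 + 0 = 0 → 0
  G: 0 + 0.4×(0−0) = 0 + 0 = 0 → 0
  B: 128 − 51.2 = 76.8 → 77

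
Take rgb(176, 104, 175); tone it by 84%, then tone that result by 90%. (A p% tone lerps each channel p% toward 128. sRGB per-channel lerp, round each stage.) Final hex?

#818081

Lerp each channel 84% toward 128:
  R: 176 − 40.32 = 135.68 → 136
  G: 104 + 20.16 = 124.16 → 124
  B: 175 + 0.84×(128−175) = 175 − 39.48 = 135.52 → 136
After the tone: rgb(136, 124, 136) = #887c88.
Lerp each channel 90% toward 128:
  R: 136 − 7.2 = 128.8 → 129
  G: 124 + 0.9×(128−124) = 124 + 3.6 = 127.6 → 128
  B: 136 − 7.2 = 128.8 → 129
rgb(129, 128, 129) = #818081.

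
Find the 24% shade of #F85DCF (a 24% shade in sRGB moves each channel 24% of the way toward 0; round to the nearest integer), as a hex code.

#BC479D

#F85DCF is rgb(248, 93, 207).
Per channel, c → c + 0.24(0 − c):
  R: 248 + 0.24×(0−248) = 248 − 59.52 = 188.48 → 188
  G: 93 − 22.32 = 70.68 → 71
  B: 207 + 0.24×(0−207) = 207 − 49.68 = 157.32 → 157
rgb(188, 71, 157) = #BC479D.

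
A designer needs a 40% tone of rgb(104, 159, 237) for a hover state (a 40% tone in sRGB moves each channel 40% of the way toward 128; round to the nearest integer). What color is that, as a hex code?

A 40% tone moves each channel 40% toward 128:
  R: 104 + 9.6 = 113.6 → 114
  G: 159 + 0.4×(128−159) = 159 − 12.4 = 146.6 → 147
  B: 237 + 0.4×(128−237) = 237 − 43.6 = 193.4 → 193
rgb(114, 147, 193) = #7293c1.

#7293c1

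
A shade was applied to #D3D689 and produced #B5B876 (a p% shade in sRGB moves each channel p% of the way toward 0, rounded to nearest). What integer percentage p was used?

14%

#D3D689 is rgb(211, 214, 137); #B5B876 is rgb(181, 184, 118).
On the G channel (widest range): 184 ≈ 214 + (p/100)(0 − 214), so p ≈ 100×(184 − 214)/(0 − 214) = -3000/-214 = 14.02.
p = 14 reproduces all three channels after rounding.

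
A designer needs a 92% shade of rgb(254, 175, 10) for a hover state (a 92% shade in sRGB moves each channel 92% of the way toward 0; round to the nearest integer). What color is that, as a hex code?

Per channel, c → c + 0.92(0 − c):
  R: 254 + 0.92×(0−254) = 254 − 233.68 = 20.32 → 20
  G: 175 + 0.92×(0−175) = 175 − 161 = 14 → 14
  B: 10 − 9.2 = 0.8 → 1
rgb(20, 14, 1) = #140e01.

#140e01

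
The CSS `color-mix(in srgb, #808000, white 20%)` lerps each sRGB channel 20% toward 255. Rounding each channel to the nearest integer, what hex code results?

#999933

#808000 is rgb(128, 128, 0).
Per channel, c → c + 0.2(255 − c):
  R: 128 + 0.2×(255−128) = 128 + 25.4 = 153.4 → 153
  G: 128 + 0.2×(255−128) = 128 + 25.4 = 153.4 → 153
  B: 0 + 0.2×(255−0) = 0 + 51 = 51 → 51
rgb(153, 153, 51) = #999933.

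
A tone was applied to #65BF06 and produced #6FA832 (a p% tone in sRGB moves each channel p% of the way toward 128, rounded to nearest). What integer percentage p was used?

#65BF06 is rgb(101, 191, 6); #6FA832 is rgb(111, 168, 50).
On the B channel (widest range): 50 ≈ 6 + (p/100)(128 − 6), so p ≈ 100×(50 − 6)/(128 − 6) = 4400/122 = 36.07.
p = 36 reproduces all three channels after rounding.

36%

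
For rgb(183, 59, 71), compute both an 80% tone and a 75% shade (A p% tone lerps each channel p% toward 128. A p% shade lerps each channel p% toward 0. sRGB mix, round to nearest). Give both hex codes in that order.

#8B7275, #2E0F12

80% tone:
  R: 183 + 0.8×(128−183) = 183 − 44 = 139 → 139
  G: 59 + 0.8×(128−59) = 59 + 55.2 = 114.2 → 114
  B: 71 + 45.6 = 116.6 → 117
  → #8B7275
75% shade:
  R: 183 + 0.75×(0−183) = 183 − 137.25 = 45.75 → 46
  G: 59 + 0.75×(0−59) = 59 − 44.25 = 14.75 → 15
  B: 71 + 0.75×(0−71) = 71 − 53.25 = 17.75 → 18
  → #2E0F12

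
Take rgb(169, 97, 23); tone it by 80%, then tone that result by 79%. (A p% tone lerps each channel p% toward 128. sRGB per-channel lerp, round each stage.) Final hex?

#827f7c

Lerp each channel 80% toward 128:
  R: 169 + 0.8×(128−169) = 169 − 32.8 = 136.2 → 136
  G: 97 + 0.8×(128−97) = 97 + 24.8 = 121.8 → 122
  B: 23 + 0.8×(128−23) = 23 + 84 = 107 → 107
After the tone: rgb(136, 122, 107) = #887a6b.
Per channel, c → c + 0.79(128 − c):
  R: 136 + 0.79×(128−136) = 136 − 6.32 = 129.68 → 130
  G: 122 + 4.74 = 126.74 → 127
  B: 107 + 16.59 = 123.59 → 124
rgb(130, 127, 124) = #827f7c.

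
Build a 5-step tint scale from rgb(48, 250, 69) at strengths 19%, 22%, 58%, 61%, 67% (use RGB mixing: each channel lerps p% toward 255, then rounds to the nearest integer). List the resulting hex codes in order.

#57fb68, #5efb6e, #a8fdb1, #aefdb6, #bbfdc2

19%: (48 + 39.33 = 87.33→87, 250 + 0.95 = 250.95→251, 69 + 35.34 = 104.34→104) → #57fb68
22%: (48 + 45.54 = 93.54→94, 250 + 1.1 = 251.1→251, 69 + 40.92 = 109.92→110) → #5efb6e
58%: (48 + 120.06 = 168.06→168, 250 + 2.9 = 252.9→253, 69 + 107.88 = 176.88→177) → #a8fdb1
61%: (48 + 126.27 = 174.27→174, 250 + 3.05 = 253.05→253, 69 + 113.46 = 182.46→182) → #aefdb6
67%: (48 + 138.69 = 186.69→187, 250 + 3.35 = 253.35→253, 69 + 124.62 = 193.62→194) → #bbfdc2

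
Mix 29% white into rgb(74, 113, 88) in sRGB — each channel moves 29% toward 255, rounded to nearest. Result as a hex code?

Per channel, c → c + 0.29(255 − c):
  R: 74 + 0.29×(255−74) = 74 + 52.49 = 126.49 → 126
  G: 113 + 0.29×(255−113) = 113 + 41.18 = 154.18 → 154
  B: 88 + 0.29×(255−88) = 88 + 48.43 = 136.43 → 136
rgb(126, 154, 136) = #7E9A88.

#7E9A88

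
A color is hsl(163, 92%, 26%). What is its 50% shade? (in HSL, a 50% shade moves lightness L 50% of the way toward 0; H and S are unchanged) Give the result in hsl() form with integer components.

L moves 50% from 26 toward 0: 26 − 13 = 13 → 13.
H and S are unchanged.

hsl(163, 92%, 13%)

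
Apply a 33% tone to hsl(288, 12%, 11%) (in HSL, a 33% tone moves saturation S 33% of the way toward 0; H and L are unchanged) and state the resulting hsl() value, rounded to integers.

hsl(288, 8%, 11%)

S moves 33% from 12 toward 0: 12 − 3.96 = 8.04 → 8.
H and L are unchanged.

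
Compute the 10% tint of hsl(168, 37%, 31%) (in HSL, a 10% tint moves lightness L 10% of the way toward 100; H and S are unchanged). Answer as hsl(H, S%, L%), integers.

L moves 10% from 31 toward 100: 31 + 6.9 = 37.9 → 38.
H and S are unchanged.

hsl(168, 37%, 38%)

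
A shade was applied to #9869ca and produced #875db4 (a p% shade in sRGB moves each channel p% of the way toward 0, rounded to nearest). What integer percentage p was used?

#9869ca is rgb(152, 105, 202); #875db4 is rgb(135, 93, 180).
On the B channel (widest range): 180 ≈ 202 + (p/100)(0 − 202), so p ≈ 100×(180 − 202)/(0 − 202) = -2200/-202 = 10.89.
p = 11 reproduces all three channels after rounding.

11%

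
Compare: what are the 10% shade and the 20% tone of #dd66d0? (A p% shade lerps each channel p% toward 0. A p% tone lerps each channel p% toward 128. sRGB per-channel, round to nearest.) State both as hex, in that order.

#dd66d0 is rgb(221, 102, 208).
10% shade:
  R: 221 + 0.1×(0−221) = 221 − 22.1 = 198.9 → 199
  G: 102 + 0.1×(0−102) = 102 − 10.2 = 91.8 → 92
  B: 208 − 20.8 = 187.2 → 187
  → #c75cbb
20% tone:
  R: 221 − 18.6 = 202.4 → 202
  G: 102 + 0.2×(128−102) = 102 + 5.2 = 107.2 → 107
  B: 208 − 16 = 192 → 192
  → #ca6bc0

#c75cbb, #ca6bc0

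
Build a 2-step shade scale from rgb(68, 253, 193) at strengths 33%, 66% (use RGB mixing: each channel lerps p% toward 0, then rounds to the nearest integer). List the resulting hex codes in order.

33%: (68 − 22.44 = 45.56→46, 253 − 83.49 = 169.51→170, 193 − 63.69 = 129.31→129) → #2EAA81
66%: (68 − 44.88 = 23.12→23, 253 − 166.98 = 86.02→86, 193 − 127.38 = 65.62→66) → #175642

#2EAA81, #175642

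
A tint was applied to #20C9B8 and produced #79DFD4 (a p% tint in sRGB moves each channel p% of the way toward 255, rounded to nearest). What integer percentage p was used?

#20C9B8 is rgb(32, 201, 184); #79DFD4 is rgb(121, 223, 212).
On the R channel (widest range): 121 ≈ 32 + (p/100)(255 − 32), so p ≈ 100×(121 − 32)/(255 − 32) = 8900/223 = 39.91.
p = 40 reproduces all three channels after rounding.

40%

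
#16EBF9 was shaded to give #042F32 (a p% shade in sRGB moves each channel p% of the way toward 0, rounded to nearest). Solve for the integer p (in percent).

#16EBF9 is rgb(22, 235, 249); #042F32 is rgb(4, 47, 50).
On the B channel (widest range): 50 ≈ 249 + (p/100)(0 − 249), so p ≈ 100×(50 − 249)/(0 − 249) = -19900/-249 = 79.92.
p = 80 reproduces all three channels after rounding.

80%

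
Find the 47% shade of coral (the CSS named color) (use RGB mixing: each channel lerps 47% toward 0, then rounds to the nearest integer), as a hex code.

CSS coral is rgb(255, 127, 80).
A 47% shade moves each channel 47% toward 0:
  R: 255 − 119.85 = 135.15 → 135
  G: 127 + 0.47×(0−127) = 127 − 59.69 = 67.31 → 67
  B: 80 + 0.47×(0−80) = 80 − 37.6 = 42.4 → 42
rgb(135, 67, 42) = #87432A.

#87432A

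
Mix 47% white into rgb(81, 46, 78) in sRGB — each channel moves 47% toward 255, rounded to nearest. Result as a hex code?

#A390A1

A 47% tint moves each channel 47% toward 255:
  R: 81 + 81.78 = 162.78 → 163
  G: 46 + 98.23 = 144.23 → 144
  B: 78 + 0.47×(255−78) = 78 + 83.19 = 161.19 → 161
rgb(163, 144, 161) = #A390A1.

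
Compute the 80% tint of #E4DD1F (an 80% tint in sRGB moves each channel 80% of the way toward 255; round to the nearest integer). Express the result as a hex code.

#E4DD1F is rgb(228, 221, 31).
Lerp each channel 80% toward 255:
  R: 228 + 0.8×(255−228) = 228 + 21.6 = 249.6 → 250
  G: 221 + 0.8×(255−221) = 221 + 27.2 = 248.2 → 248
  B: 31 + 0.8×(255−31) = 31 + 179.2 = 210.2 → 210
rgb(250, 248, 210) = #FAF8D2.

#FAF8D2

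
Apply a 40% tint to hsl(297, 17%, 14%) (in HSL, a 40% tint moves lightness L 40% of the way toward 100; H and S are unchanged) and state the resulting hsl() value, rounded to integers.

hsl(297, 17%, 48%)

L moves 40% from 14 toward 100: 14 + 34.4 = 48.4 → 48.
H and S are unchanged.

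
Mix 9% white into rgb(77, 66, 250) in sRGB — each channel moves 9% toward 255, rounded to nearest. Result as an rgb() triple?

rgb(93, 83, 250)

Per channel, c → c + 0.09(255 − c):
  R: 77 + 0.09×(255−77) = 77 + 16.02 = 93.02 → 93
  G: 66 + 0.09×(255−66) = 66 + 17.01 = 83.01 → 83
  B: 250 + 0.09×(255−250) = 250 + 0.45 = 250.45 → 250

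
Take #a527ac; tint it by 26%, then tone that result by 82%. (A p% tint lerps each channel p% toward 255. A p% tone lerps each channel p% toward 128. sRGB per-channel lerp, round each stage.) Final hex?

#8b7a8c

#a527ac is rgb(165, 39, 172).
A 26% tint moves each channel 26% toward 255:
  R: 165 + 23.4 = 188.4 → 188
  G: 39 + 56.16 = 95.16 → 95
  B: 172 + 21.58 = 193.58 → 194
After the tint: rgb(188, 95, 194) = #bc5fc2.
An 82% tone moves each channel 82% toward 128:
  R: 188 + 0.82×(128−188) = 188 − 49.2 = 138.8 → 139
  G: 95 + 0.82×(128−95) = 95 + 27.06 = 122.06 → 122
  B: 194 + 0.82×(128−194) = 194 − 54.12 = 139.88 → 140
rgb(139, 122, 140) = #8b7a8c.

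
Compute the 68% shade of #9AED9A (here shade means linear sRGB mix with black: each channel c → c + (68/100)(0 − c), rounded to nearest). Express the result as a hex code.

#9AED9A is rgb(154, 237, 154).
Lerp each channel 68% toward 0:
  R: 154 + 0.68×(0−154) = 154 − 104.72 = 49.28 → 49
  G: 237 + 0.68×(0−237) = 237 − 161.16 = 75.84 → 76
  B: 154 + 0.68×(0−154) = 154 − 104.72 = 49.28 → 49
rgb(49, 76, 49) = #314C31.

#314C31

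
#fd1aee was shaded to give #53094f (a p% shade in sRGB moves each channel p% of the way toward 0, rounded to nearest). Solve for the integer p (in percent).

67%

#fd1aee is rgb(253, 26, 238); #53094f is rgb(83, 9, 79).
On the R channel (widest range): 83 ≈ 253 + (p/100)(0 − 253), so p ≈ 100×(83 − 253)/(0 − 253) = -17000/-253 = 67.19.
p = 67 reproduces all three channels after rounding.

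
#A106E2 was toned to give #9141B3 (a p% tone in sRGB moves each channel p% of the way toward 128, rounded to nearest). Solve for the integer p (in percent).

#A106E2 is rgb(161, 6, 226); #9141B3 is rgb(145, 65, 179).
On the G channel (widest range): 65 ≈ 6 + (p/100)(128 − 6), so p ≈ 100×(65 − 6)/(128 − 6) = 5900/122 = 48.36.
p = 48 reproduces all three channels after rounding.

48%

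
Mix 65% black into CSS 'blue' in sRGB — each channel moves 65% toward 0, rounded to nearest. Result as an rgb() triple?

CSS blue is rgb(0, 0, 255).
A 65% shade moves each channel 65% toward 0:
  R: 0 + 0.65×(0−0) = 0 + 0 = 0 → 0
  G: 0 + 0.65×(0−0) = 0 + 0 = 0 → 0
  B: 255 + 0.65×(0−255) = 255 − 165.75 = 89.25 → 89

rgb(0, 0, 89)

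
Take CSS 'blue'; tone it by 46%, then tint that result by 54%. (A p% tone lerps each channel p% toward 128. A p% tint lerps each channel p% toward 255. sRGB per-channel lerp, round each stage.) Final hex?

CSS blue is rgb(0, 0, 255).
Lerp each channel 46% toward 128:
  R: 0 + 0.46×(128−0) = 0 + 58.88 = 58.88 → 59
  G: 0 + 0.46×(128−0) = 0 + 58.88 = 58.88 → 59
  B: 255 + 0.46×(128−255) = 255 − 58.42 = 196.58 → 197
After the tone: rgb(59, 59, 197) = #3B3BC5.
Lerp each channel 54% toward 255:
  R: 59 + 0.54×(255−59) = 59 + 105.84 = 164.84 → 165
  G: 59 + 105.84 = 164.84 → 165
  B: 197 + 0.54×(255−197) = 197 + 31.32 = 228.32 → 228
rgb(165, 165, 228) = #A5A5E4.

#A5A5E4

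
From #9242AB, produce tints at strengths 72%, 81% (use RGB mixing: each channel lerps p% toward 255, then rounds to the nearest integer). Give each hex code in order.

#9242AB is rgb(146, 66, 171).
72%: (146 + 78.48 = 224.48→224, 66 + 136.08 = 202.08→202, 171 + 60.48 = 231.48→231) → #E0CAE7
81%: (146 + 88.29 = 234.29→234, 66 + 153.09 = 219.09→219, 171 + 68.04 = 239.04→239) → #EADBEF

#E0CAE7, #EADBEF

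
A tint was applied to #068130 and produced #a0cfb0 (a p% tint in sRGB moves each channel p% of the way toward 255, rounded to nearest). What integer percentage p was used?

#068130 is rgb(6, 129, 48); #a0cfb0 is rgb(160, 207, 176).
On the R channel (widest range): 160 ≈ 6 + (p/100)(255 − 6), so p ≈ 100×(160 − 6)/(255 − 6) = 15400/249 = 61.85.
p = 62 reproduces all three channels after rounding.

62%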